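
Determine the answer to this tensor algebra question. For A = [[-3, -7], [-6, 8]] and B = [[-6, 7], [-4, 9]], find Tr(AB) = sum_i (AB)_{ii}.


Tr(AB) = sum_i (AB)_{ii} where (AB)_{ii} = sum_k A_{ik} B_{ki}.
(AB)_{11} = -3*-6 + -7*-4 = 46
(AB)_{22} = -6*7 + 8*9 = 30
Tr(AB) = 46 + 30 = 76

76


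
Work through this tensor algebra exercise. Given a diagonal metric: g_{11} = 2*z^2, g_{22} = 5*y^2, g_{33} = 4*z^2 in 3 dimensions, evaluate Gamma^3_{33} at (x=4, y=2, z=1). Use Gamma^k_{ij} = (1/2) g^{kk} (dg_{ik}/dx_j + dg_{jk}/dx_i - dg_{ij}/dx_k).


For a diagonal metric, Gamma^k_{ij} = (1/2) g^{kk} (dg_{ik}/dx_j + dg_{jk}/dx_i - dg_{ij}/dx_k).
The metric is diagonal, so g_{ab} = 0 for a != b.
At the given point: g_{11} = 2, g_{22} = 20, g_{33} = 4
g^{33} = 1/4
dg_{33}/dx_3 = dg_{33}/dx_3 = 8
dg_{33}/dx_3 = dg_{33}/dx_3 = 8
dg_{33}/dx_3 = dg_{33}/dx_3 = 8
Numerator = 8 + 8 - 8 = 8
Gamma^3_{33} = 8 / (2 * 4) = 1

1


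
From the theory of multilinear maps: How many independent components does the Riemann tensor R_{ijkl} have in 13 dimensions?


The Riemann tensor in d dimensions has d^2(d^2 - 1)/12 independent components.
d = 13, so d^2 = 169
d^2 - 1 = 168
d^2(d^2 - 1) = 169 * 168 = 28392
Divide by 12: 28392 / 12 = 2366

2366


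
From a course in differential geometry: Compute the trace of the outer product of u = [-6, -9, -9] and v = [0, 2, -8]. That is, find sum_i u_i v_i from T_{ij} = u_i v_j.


The outer product gives T_{ij} = u_i v_j.
The trace (contraction) is Tr(T) = sum_i T_{ii} = sum_i u_i v_i.
Diagonal entries:
T_{11} = u_1 * v_1 = -6 * 0 = 0
T_{22} = u_2 * v_2 = -9 * 2 = -18
T_{33} = u_3 * v_3 = -9 * -8 = 72
Tr(T) = 0 + -18 + 72 = 54

54


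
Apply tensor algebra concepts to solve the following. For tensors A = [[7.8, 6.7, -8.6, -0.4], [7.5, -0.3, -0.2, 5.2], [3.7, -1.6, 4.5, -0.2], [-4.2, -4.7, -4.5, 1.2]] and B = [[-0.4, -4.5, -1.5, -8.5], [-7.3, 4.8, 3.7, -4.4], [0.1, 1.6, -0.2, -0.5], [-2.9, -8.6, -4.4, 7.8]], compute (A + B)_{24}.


Tensor addition is component-wise: (A + B)_{ij} = A_{ij} + B_{ij}.
A_{24} = 5.2
B_{24} = -4.4
(A + B)_{24} = 5.2 + -4.4 = 0.8

0.8


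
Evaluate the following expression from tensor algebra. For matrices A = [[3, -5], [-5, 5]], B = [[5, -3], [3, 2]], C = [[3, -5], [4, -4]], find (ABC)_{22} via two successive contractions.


(ABC)_{22} = sum_m (AB)_{2m} C_{m2}. First compute row 2 of AB.
(AB)_{21} = -5*5 + 5*3 = -10
(AB)_{22} = -5*-3 + 5*2 = 25
Now contract with column 2 of C:
(AB)_{21} * C_{12} = -10 * -5 = 50
(AB)_{22} * C_{22} = 25 * -4 = -100
(ABC)_{22} = 50 + -100 = -50

-50


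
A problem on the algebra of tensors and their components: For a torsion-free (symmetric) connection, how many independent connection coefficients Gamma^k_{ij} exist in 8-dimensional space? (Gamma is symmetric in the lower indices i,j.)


Christoffel symbols Gamma^k_{ij} are symmetric in i,j, so there are d * d(d+1)/2 independent symbols.
d = 8
d(d+1)/2 = 8 * 9 / 2 = 36
Total = 8 * 36 = 288

288


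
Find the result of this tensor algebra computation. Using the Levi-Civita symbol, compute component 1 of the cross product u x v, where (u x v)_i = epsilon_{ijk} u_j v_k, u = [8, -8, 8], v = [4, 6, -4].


(u x v)_1 = sum_{j,k} epsilon_{1jk} u_j v_k. Only permutations of (1,2,3) contribute; the two non-zero terms are:
eps_{123} u_2 v_3 = 1 * -8 * -4 = 32
eps_{132} u_3 v_2 = -1 * 8 * 6 = -48
(u x v)_1 = -16

-16


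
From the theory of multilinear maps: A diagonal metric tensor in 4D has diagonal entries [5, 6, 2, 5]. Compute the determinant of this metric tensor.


For a diagonal metric, the determinant is the product of diagonal entries.
Diagonal entries: 5, 6, 2, 5
det(g) = 5 * 6 * 2 * 5 = 300

300


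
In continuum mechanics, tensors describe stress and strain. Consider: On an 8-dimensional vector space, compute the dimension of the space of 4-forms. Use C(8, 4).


The dimension of the space of p-forms on an n-dimensional space is C(n, p).
n = 8, p = 4
C(8, 4) = 8! / (4! * 4!) = 70

70


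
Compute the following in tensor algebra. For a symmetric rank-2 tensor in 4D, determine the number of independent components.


A symmetric rank-2 tensor in d dimensions has d(d+1)/2 independent components.
d = 4
d(d+1)/2 = 4 * 5 / 2 = 20 / 2 = 10

10


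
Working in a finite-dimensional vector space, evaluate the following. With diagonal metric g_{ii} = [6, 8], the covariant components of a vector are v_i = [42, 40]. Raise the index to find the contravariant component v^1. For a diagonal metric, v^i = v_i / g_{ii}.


To raise an index with a diagonal metric: v^i = v_i / g_{ii}.
For index 1: v_1 = 42, g_{11} = 6
v^1 = 42 / 6 = 7

7


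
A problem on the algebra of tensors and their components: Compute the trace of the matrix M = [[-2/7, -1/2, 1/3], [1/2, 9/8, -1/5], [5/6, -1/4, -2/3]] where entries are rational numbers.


The trace is the sum of diagonal entries.
Diagonal: M[1,1] = -2/7, M[2,2] = 9/8, M[3,3] = -2/3
Tr(M) = -2/7 + 9/8 + -2/3
Computing step by step:
After adding M[1,1]: -2/7
After adding M[2,2]: 47/56
After adding M[3,3]: 29/168
Tr(M) = 29/168

29/168


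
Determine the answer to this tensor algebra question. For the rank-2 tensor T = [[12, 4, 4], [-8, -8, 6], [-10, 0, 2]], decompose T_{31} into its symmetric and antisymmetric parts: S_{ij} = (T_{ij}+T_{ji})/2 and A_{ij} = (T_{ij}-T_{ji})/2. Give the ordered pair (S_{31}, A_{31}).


T_{31} = -10
T_{13} = 4
S_{31} = (-10 + 4)/2 = -6/2 = -3
A_{31} = (-10 - 4)/2 = -14/2 = -7
Check: S + A = -3 + -7 = -10 = T_{31}.

(-3, -7)


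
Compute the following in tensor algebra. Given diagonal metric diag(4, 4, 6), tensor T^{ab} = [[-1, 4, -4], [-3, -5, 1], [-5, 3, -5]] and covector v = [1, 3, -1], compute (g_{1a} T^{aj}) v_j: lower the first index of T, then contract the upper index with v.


Step 1: lower the first index. For a diagonal metric, g_{ia} T^{aj} = g_{ii} T^{ij} (no sum on i).
g_{11} = 4
S_1{}^1 = 4 * T^{11} = 4 * -1 = -4
S_1{}^2 = 4 * T^{12} = 4 * 4 = 16
S_1{}^3 = 4 * T^{13} = 4 * -4 = -16
Step 2: contract S_1{}^j with v_j.
S_1{}^1 * v_1 = -4 * 1 = -4
S_1{}^2 * v_2 = 16 * 3 = 48
S_1{}^3 * v_3 = -16 * -1 = 16
Result = -4 + 48 + 16 = 60

60


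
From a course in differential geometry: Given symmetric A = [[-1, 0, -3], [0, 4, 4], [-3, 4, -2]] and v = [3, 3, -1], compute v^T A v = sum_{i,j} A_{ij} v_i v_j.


First compute Av:
(Av)_1 = -1*3 + 0*3 + -3*-1 = 0
(Av)_2 = 0*3 + 4*3 + 4*-1 = 8
(Av)_3 = -3*3 + 4*3 + -2*-1 = 5
Av = [0, 8, 5]
Then v^T (Av) = 3*0 + 3*8 + -1*5
= 0 + 24 + -5 = 19

19


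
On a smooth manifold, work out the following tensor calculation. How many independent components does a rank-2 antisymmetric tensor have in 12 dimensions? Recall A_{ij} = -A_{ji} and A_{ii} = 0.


An antisymmetric rank-2 tensor satisfies A_{ij} = -A_{ji}, so diagonal entries are zero.
The independent components are the upper-triangular entries: C(n, 2) = n(n-1)/2.
n = 12
C(12, 2) = 12 * 11 / 2 = 132 / 2 = 66

66


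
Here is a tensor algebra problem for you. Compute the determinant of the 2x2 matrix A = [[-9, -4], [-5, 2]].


For a 2x2 matrix [[a, b], [c, d]], det = a*d - b*c.
a = -9, b = -4, c = -5, d = 2
a*d = -9 * 2 = -18
b*c = -4 * -5 = 20
det = -18 - 20 = -38

-38


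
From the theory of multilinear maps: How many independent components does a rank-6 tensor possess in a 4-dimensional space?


The number of components of a rank-r tensor in d dimensions is d^r.
Here d = 4 and r = 6.
4^6 = 4096

4096


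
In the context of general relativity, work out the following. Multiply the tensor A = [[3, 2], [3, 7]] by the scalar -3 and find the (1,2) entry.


Scalar multiplication: (cA)_{ij} = c * A_{ij}.
c = -3
A_{12} = 2
(cA)_{12} = -3 * 2 = -6

-6


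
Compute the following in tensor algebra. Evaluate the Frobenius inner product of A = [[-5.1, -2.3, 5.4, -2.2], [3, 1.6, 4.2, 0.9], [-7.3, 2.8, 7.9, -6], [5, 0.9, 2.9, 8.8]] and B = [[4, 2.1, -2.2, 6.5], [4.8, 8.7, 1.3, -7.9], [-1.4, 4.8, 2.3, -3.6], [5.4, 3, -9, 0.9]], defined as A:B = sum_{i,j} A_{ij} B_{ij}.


A:B = sum over all i,j of A_{ij} * B_{ij}.
Row 1: -5.1*4=-20.4, -2.3*2.1=-4.83, 5.4*-2.2=-11.88, -2.2*6.5=-14.3 => row sum = -51.41
Row 2: 3*4.8=14.4, 1.6*8.7=13.92, 4.2*1.3=5.46, 0.9*-7.9=-7.11 => row sum = 26.67
Row 3: -7.3*-1.4=10.22, 2.8*4.8=13.44, 7.9*2.3=18.17, -6*-3.6=21.6 => row sum = 63.43
Row 4: 5*5.4=27, 0.9*3=2.7, 2.9*-9=-26.1, 8.8*0.9=7.92 => row sum = 11.52
Total = -51.41 + 26.67 + 63.43 + 11.52 = 50.21

50.21


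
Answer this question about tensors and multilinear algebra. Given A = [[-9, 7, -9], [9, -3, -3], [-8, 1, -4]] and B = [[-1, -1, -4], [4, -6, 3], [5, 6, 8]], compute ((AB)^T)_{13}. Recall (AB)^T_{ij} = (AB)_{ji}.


(AB)^T_{ij} = (AB)_{ji} = sum_k A_{jk} B_{ki}.
For i=1, j=3 we need (AB)_{31}:
A_{31} * B_{11} = -8 * -1 = 8
A_{32} * B_{21} = 1 * 4 = 4
A_{33} * B_{31} = -4 * 5 = -20
Sum = 8 + 4 + -20 = -8

-8


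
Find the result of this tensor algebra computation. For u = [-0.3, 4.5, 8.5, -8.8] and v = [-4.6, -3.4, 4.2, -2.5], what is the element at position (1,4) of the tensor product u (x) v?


The outer product entry T_{ij} = u_i * v_j.
We need i=1, j=4.
u_1 = -0.3, v_4 = -2.5
T_{1,4} = -0.3 * -2.5 = 0.75

0.75


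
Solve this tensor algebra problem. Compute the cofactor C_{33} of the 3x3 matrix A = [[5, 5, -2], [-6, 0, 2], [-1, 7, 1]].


To find cofactor C_{33}, delete row 3 and column 3.
The resulting 2x2 submatrix is: [[5, 5], [-6, 0]]
Minor M_{33} = 5*0 - 5*-6
  = 0 - -30 = 30
Sign = (-1)^(3+3) = (-1)^6 = 1
Cofactor C_{33} = 1 * 30 = 30

30


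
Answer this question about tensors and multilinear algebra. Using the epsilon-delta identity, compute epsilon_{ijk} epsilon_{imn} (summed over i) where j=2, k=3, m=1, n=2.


Using the identity: epsilon_{ijk} epsilon_{imn} = delta_{jm} delta_{kn} - delta_{jn} delta_{km}.
delta_{21} = 0
delta_{32} = 0
delta_{22} = 1
delta_{31} = 0
Result = 0 * 0 - 1 * 0 = 0 - 0 = 0

0


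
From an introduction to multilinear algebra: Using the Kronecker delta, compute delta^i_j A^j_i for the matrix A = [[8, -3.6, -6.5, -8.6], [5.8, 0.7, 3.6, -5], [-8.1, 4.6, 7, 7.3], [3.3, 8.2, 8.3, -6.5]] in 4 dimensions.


The contraction (trace) of a rank-2 tensor is the sum of its diagonal elements.
Diagonal entries: A[1,1] = 8, A[2,2] = 0.7, A[3,3] = 7, A[4,4] = -6.5
Tr(A) = 8 + 0.7 + 7 + -6.5 = 9.2

9.2


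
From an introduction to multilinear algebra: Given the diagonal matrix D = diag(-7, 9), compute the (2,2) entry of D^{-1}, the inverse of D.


For a diagonal matrix, the inverse has entries (D^{-1})_{ii} = 1/d_{ii}.
The diagonal entries are: d_{11} = -7, d_{22} = 9
We need (D^{-1})_{22} = 1/d_{22} = 1/9 = 1/9

1/9


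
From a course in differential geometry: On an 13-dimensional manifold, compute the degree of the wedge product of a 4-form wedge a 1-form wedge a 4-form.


The degree of a wedge product is the sum of the degrees of the individual forms.
Degrees: 4, 1, 4
Total degree = 4 + 1 + 4 = 9

9


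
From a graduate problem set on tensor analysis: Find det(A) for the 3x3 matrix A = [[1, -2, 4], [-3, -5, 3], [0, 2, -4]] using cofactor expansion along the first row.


Expanding along the first row, det(A) = a11*M_11 - a12*M_12 + a13*M_13, where M_1j is the (1,j) minor.
Minor M_11 = -5*-4 - 3*2 = 14
Minor M_12 = -3*-4 - 3*0 = 12
Minor M_13 = -3*2 - -5*0 = -6
det = 1*(14) - -2*(12) + 4*(-6)
    = 14 - -24 + -24
    = 14

14


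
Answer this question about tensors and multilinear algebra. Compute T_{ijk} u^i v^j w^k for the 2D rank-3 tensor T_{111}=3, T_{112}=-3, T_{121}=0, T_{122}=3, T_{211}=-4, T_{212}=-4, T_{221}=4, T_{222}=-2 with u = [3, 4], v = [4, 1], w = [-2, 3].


S = sum over i,j,k of T_{ijk} u_i v_j w_k. Expanding all 8 terms:
T_{111}*u_1*v_1*w_1 = 3*3*4*-2 = -72  (running total: -72)
T_{112}*u_1*v_1*w_2 = -3*3*4*3 = -108  (running total: -180)
T_{121}*u_1*v_2*w_1 = 0*3*1*-2 = 0  (running total: -180)
T_{122}*u_1*v_2*w_2 = 3*3*1*3 = 27  (running total: -153)
T_{211}*u_2*v_1*w_1 = -4*4*4*-2 = 128  (running total: -25)
T_{212}*u_2*v_1*w_2 = -4*4*4*3 = -192  (running total: -217)
T_{221}*u_2*v_2*w_1 = 4*4*1*-2 = -32  (running total: -249)
T_{222}*u_2*v_2*w_2 = -2*4*1*3 = -24  (running total: -273)
S = -273

-273


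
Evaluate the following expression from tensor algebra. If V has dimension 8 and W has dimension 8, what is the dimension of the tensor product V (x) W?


The dimension of a tensor product is the product of dimensions.
dim(V) = 8, dim(W) = 8
dim(V (x) W) = 8 * 8 = 64

64


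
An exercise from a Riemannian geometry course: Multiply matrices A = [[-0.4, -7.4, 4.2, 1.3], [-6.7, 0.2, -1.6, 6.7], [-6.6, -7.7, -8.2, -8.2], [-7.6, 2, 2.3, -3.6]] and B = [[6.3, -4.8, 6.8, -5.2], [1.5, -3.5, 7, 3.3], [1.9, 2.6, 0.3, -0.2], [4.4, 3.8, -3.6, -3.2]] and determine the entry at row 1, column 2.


(AB)_{ij} = sum_k A_{ik} B_{kj}.
For i=1, j=2:
A_{11} * B_{12} = -0.4 * -4.8 = 1.92
A_{12} * B_{22} = -7.4 * -3.5 = 25.9
A_{13} * B_{32} = 4.2 * 2.6 = 10.92
A_{14} * B_{42} = 1.3 * 3.8 = 4.94
Sum = 1.92 + 25.9 + 10.92 + 4.94 = 43.68

43.68


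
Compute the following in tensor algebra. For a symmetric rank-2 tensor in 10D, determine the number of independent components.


A symmetric rank-2 tensor in d dimensions has d(d+1)/2 independent components.
d = 10
d(d+1)/2 = 10 * 11 / 2 = 110 / 2 = 55

55


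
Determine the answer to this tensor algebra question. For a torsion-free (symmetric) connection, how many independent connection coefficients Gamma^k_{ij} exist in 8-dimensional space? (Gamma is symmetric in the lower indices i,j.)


Christoffel symbols Gamma^k_{ij} are symmetric in i,j, so there are d * d(d+1)/2 independent symbols.
d = 8
d(d+1)/2 = 8 * 9 / 2 = 36
Total = 8 * 36 = 288

288


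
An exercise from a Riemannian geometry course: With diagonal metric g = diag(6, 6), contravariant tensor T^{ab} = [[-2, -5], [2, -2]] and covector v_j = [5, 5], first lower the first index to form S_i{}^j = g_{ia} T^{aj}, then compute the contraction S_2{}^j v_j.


Step 1: lower the first index. For a diagonal metric, g_{ia} T^{aj} = g_{ii} T^{ij} (no sum on i).
g_{22} = 6
S_2{}^1 = 6 * T^{21} = 6 * 2 = 12
S_2{}^2 = 6 * T^{22} = 6 * -2 = -12
Step 2: contract S_2{}^j with v_j.
S_2{}^1 * v_1 = 12 * 5 = 60
S_2{}^2 * v_2 = -12 * 5 = -60
Result = 60 + -60 = 0

0


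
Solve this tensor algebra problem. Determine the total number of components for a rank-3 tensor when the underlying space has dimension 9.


The number of components of a rank-r tensor in d dimensions is d^r.
Here d = 9 and r = 3.
9^3 = 729

729


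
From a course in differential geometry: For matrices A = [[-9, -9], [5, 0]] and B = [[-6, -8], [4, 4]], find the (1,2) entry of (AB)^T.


(AB)^T_{ij} = (AB)_{ji} = sum_k A_{jk} B_{ki}.
For i=1, j=2 we need (AB)_{21}:
A_{21} * B_{11} = 5 * -6 = -30
A_{22} * B_{21} = 0 * 4 = 0
Sum = -30 + 0 = -30

-30


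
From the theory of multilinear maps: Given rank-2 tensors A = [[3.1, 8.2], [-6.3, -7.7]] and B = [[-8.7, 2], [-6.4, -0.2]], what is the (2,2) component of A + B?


Tensor addition is component-wise: (A + B)_{ij} = A_{ij} + B_{ij}.
A_{22} = -7.7
B_{22} = -0.2
(A + B)_{22} = -7.7 + -0.2 = -7.9

-7.9


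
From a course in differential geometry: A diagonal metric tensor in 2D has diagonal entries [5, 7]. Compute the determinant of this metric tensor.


For a diagonal metric, the determinant is the product of diagonal entries.
Diagonal entries: 5, 7
det(g) = 5 * 7 = 35

35


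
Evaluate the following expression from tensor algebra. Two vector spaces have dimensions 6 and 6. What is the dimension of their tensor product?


The dimension of a tensor product is the product of dimensions.
dim(V) = 6, dim(W) = 6
dim(V (x) W) = 6 * 6 = 36

36


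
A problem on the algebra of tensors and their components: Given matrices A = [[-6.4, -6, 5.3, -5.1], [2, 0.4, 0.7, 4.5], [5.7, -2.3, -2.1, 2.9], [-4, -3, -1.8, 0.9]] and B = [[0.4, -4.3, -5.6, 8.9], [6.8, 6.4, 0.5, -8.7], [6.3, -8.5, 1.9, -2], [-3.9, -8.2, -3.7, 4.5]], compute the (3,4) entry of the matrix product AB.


(AB)_{ij} = sum_k A_{ik} B_{kj}.
For i=3, j=4:
A_{31} * B_{14} = 5.7 * 8.9 = 50.73
A_{32} * B_{24} = -2.3 * -8.7 = 20.01
A_{33} * B_{34} = -2.1 * -2 = 4.2
A_{34} * B_{44} = 2.9 * 4.5 = 13.05
Sum = 50.73 + 20.01 + 4.2 + 13.05 = 87.99

87.99


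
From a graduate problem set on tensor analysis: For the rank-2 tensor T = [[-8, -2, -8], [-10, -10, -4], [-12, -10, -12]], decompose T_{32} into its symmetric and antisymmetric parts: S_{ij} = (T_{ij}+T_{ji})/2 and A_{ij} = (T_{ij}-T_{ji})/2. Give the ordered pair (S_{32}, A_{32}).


T_{32} = -10
T_{23} = -4
S_{32} = (-10 + -4)/2 = -14/2 = -7
A_{32} = (-10 - -4)/2 = -6/2 = -3
Check: S + A = -7 + -3 = -10 = T_{32}.

(-7, -3)


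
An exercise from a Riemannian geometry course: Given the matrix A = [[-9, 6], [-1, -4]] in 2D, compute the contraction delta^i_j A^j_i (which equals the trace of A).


The contraction (trace) of a rank-2 tensor is the sum of its diagonal elements.
Diagonal entries: A[1,1] = -9, A[2,2] = -4
Tr(A) = -9 + -4 = -13

-13


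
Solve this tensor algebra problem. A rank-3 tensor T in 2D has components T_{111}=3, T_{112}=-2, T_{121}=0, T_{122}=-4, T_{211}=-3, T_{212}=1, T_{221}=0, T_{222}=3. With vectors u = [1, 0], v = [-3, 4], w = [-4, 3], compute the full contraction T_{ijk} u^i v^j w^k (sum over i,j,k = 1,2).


S = sum over i,j,k of T_{ijk} u_i v_j w_k. Expanding all 8 terms:
T_{111}*u_1*v_1*w_1 = 3*1*-3*-4 = 36  (running total: 36)
T_{112}*u_1*v_1*w_2 = -2*1*-3*3 = 18  (running total: 54)
T_{121}*u_1*v_2*w_1 = 0*1*4*-4 = 0  (running total: 54)
T_{122}*u_1*v_2*w_2 = -4*1*4*3 = -48  (running total: 6)
T_{211}*u_2*v_1*w_1 = -3*0*-3*-4 = 0  (running total: 6)
T_{212}*u_2*v_1*w_2 = 1*0*-3*3 = 0  (running total: 6)
T_{221}*u_2*v_2*w_1 = 0*0*4*-4 = 0  (running total: 6)
T_{222}*u_2*v_2*w_2 = 3*0*4*3 = 0  (running total: 6)
S = 6

6


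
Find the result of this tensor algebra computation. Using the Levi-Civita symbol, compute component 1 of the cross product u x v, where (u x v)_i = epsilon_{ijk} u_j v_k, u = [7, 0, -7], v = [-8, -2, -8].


(u x v)_1 = sum_{j,k} epsilon_{1jk} u_j v_k. Only permutations of (1,2,3) contribute; the two non-zero terms are:
eps_{123} u_2 v_3 = 1 * 0 * -8 = 0
eps_{132} u_3 v_2 = -1 * -7 * -2 = -14
(u x v)_1 = -14

-14


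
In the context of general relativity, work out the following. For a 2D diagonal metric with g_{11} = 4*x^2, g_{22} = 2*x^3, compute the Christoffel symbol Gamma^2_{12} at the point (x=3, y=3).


For a diagonal metric, Gamma^k_{ij} = (1/2) g^{kk} (dg_{ik}/dx_j + dg_{jk}/dx_i - dg_{ij}/dx_k).
The metric is diagonal, so g_{ab} = 0 for a != b.
At the given point: g_{11} = 36, g_{22} = 54
g^{22} = 1/54
dg_{12}/dx_2 = 0 (off-diagonal)
dg_{22}/dx_1 = dg_{22}/dx_1 = 54
dg_{12}/dx_2 = 0 (off-diagonal)
Numerator = 0 + 54 - 0 = 54
Gamma^2_{12} = 54 / (2 * 54) = 1/2

1/2


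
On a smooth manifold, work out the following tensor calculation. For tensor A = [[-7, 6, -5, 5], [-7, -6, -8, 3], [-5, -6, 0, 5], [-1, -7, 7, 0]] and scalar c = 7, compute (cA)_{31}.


Scalar multiplication: (cA)_{ij} = c * A_{ij}.
c = 7
A_{31} = -5
(cA)_{31} = 7 * -5 = -35

-35


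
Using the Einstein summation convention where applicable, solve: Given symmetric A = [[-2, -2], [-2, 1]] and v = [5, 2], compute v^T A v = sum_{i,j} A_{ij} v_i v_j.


First compute Av:
(Av)_1 = -2*5 + -2*2 = -14
(Av)_2 = -2*5 + 1*2 = -8
Av = [-14, -8]
Then v^T (Av) = 5*-14 + 2*-8
= -70 + -16 = -86

-86


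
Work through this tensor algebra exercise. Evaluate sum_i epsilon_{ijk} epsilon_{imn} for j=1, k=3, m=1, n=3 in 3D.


Using the identity: epsilon_{ijk} epsilon_{imn} = delta_{jm} delta_{kn} - delta_{jn} delta_{km}.
delta_{11} = 1
delta_{33} = 1
delta_{13} = 0
delta_{31} = 0
Result = 1 * 1 - 0 * 0 = 1 - 0 = 1

1


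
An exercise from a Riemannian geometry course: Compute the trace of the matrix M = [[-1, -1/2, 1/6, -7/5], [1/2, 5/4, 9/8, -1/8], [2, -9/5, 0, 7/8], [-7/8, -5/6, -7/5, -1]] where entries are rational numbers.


The trace is the sum of diagonal entries.
Diagonal: M[1,1] = -1, M[2,2] = 5/4, M[3,3] = 0, M[4,4] = -1
Tr(M) = -1 + 5/4 + 0 + -1
Computing step by step:
After adding M[1,1]: -1
After adding M[2,2]: 1/4
After adding M[3,3]: 1/4
After adding M[4,4]: -3/4
Tr(M) = -3/4

-3/4


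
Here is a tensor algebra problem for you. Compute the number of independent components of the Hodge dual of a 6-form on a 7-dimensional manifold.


The Hodge dual of a p-form on an n-dimensional manifold is an (n-p)-form.
n = 7, p = 6, so dual degree = 7 - 6 = 1
The number of components is C(n, n-p) = C(7, 1) = 7

7


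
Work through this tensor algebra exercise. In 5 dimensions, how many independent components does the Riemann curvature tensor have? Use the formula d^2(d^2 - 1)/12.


The Riemann tensor in d dimensions has d^2(d^2 - 1)/12 independent components.
d = 5, so d^2 = 25
d^2 - 1 = 24
d^2(d^2 - 1) = 25 * 24 = 600
Divide by 12: 600 / 12 = 50

50


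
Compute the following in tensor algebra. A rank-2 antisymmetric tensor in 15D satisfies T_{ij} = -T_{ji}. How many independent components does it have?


An antisymmetric rank-2 tensor satisfies A_{ij} = -A_{ji}, so diagonal entries are zero.
The independent components are the upper-triangular entries: C(n, 2) = n(n-1)/2.
n = 15
C(15, 2) = 15 * 14 / 2 = 210 / 2 = 105

105


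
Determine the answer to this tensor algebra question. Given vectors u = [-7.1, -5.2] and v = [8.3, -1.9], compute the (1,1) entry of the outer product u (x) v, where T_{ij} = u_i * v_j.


The outer product entry T_{ij} = u_i * v_j.
We need i=1, j=1.
u_1 = -7.1, v_1 = 8.3
T_{1,1} = -7.1 * 8.3 = -58.93

-58.93


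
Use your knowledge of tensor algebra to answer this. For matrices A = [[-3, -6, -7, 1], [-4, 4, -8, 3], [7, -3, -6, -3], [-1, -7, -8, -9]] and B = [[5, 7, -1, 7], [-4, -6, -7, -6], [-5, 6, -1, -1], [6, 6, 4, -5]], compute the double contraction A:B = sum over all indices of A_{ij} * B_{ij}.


A:B = sum over all i,j of A_{ij} * B_{ij}.
Row 1: -3*5=-15, -6*7=-42, -7*-1=7, 1*7=7 => row sum = -43
Row 2: -4*-4=16, 4*-6=-24, -8*-7=56, 3*-6=-18 => row sum = 30
Row 3: 7*-5=-35, -3*6=-18, -6*-1=6, -3*-1=3 => row sum = -44
Row 4: -1*6=-6, -7*6=-42, -8*4=-32, -9*-5=45 => row sum = -35
Total = -43 + 30 + -44 + -35 = -92

-92


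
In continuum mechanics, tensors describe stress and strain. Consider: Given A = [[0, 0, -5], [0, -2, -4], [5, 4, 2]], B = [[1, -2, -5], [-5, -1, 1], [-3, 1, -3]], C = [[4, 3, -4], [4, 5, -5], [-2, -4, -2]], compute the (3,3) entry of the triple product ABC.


(ABC)_{33} = sum_m (AB)_{3m} C_{m3}. First compute row 3 of AB.
(AB)_{31} = 5*1 + 4*-5 + 2*-3 = -21
(AB)_{32} = 5*-2 + 4*-1 + 2*1 = -12
(AB)_{33} = 5*-5 + 4*1 + 2*-3 = -27
Now contract with column 3 of C:
(AB)_{31} * C_{13} = -21 * -4 = 84
(AB)_{32} * C_{23} = -12 * -5 = 60
(AB)_{33} * C_{33} = -27 * -2 = 54
(ABC)_{33} = 84 + 60 + 54 = 198

198


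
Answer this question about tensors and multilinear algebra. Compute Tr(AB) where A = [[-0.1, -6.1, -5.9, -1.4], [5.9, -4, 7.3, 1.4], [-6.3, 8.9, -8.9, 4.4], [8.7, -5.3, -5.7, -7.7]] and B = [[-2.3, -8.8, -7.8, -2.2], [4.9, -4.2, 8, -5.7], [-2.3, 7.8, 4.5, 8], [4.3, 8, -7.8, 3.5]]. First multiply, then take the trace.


Tr(AB) = sum_i (AB)_{ii} where (AB)_{ii} = sum_k A_{ik} B_{ki}.
(AB)_{11} = -0.1*-2.3 + -6.1*4.9 + -5.9*-2.3 + -1.4*4.3 = -22.11
(AB)_{22} = 5.9*-8.8 + -4*-4.2 + 7.3*7.8 + 1.4*8 = 33.02
(AB)_{33} = -6.3*-7.8 + 8.9*8 + -8.9*4.5 + 4.4*-7.8 = 45.97
(AB)_{44} = 8.7*-2.2 + -5.3*-5.7 + -5.7*8 + -7.7*3.5 = -61.48
Tr(AB) = -22.11 + 33.02 + 45.97 + -61.48 = -4.6

-4.6


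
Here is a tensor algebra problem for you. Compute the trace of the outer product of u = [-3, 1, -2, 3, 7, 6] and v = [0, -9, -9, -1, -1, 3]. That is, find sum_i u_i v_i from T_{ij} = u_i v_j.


The outer product gives T_{ij} = u_i v_j.
The trace (contraction) is Tr(T) = sum_i T_{ii} = sum_i u_i v_i.
Diagonal entries:
T_{11} = u_1 * v_1 = -3 * 0 = 0
T_{22} = u_2 * v_2 = 1 * -9 = -9
T_{33} = u_3 * v_3 = -2 * -9 = 18
T_{44} = u_4 * v_4 = 3 * -1 = -3
T_{55} = u_5 * v_5 = 7 * -1 = -7
T_{66} = u_6 * v_6 = 6 * 3 = 18
Tr(T) = 0 + -9 + 18 + -3 + -7 + 18 = 17

17


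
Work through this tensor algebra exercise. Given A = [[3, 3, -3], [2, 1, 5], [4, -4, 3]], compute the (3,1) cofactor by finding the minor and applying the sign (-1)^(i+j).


To find cofactor C_{31}, delete row 3 and column 1.
The resulting 2x2 submatrix is: [[3, -3], [1, 5]]
Minor M_{31} = 3*5 - -3*1
  = 15 - -3 = 18
Sign = (-1)^(3+1) = (-1)^4 = 1
Cofactor C_{31} = 1 * 18 = 18

18


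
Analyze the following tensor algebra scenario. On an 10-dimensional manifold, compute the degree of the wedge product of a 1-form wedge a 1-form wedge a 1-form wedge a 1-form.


The degree of a wedge product is the sum of the degrees of the individual forms.
Degrees: 1, 1, 1, 1
Total degree = 1 + 1 + 1 + 1 = 4

4


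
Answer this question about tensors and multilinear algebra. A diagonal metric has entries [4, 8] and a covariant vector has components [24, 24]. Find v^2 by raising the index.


To raise an index with a diagonal metric: v^i = v_i / g_{ii}.
For index 2: v_2 = 24, g_{22} = 8
v^2 = 24 / 8 = 3

3


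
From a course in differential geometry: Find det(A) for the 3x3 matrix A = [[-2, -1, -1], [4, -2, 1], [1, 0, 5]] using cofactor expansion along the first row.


Expanding along the first row, det(A) = a11*M_11 - a12*M_12 + a13*M_13, where M_1j is the (1,j) minor.
Minor M_11 = -2*5 - 1*0 = -10
Minor M_12 = 4*5 - 1*1 = 19
Minor M_13 = 4*0 - -2*1 = 2
det = -2*(-10) - -1*(19) + -1*(2)
    = 20 - -19 + -2
    = 37

37


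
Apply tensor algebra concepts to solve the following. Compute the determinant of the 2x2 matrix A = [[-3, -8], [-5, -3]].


For a 2x2 matrix [[a, b], [c, d]], det = a*d - b*c.
a = -3, b = -8, c = -5, d = -3
a*d = -3 * -3 = 9
b*c = -8 * -5 = 40
det = 9 - 40 = -31

-31


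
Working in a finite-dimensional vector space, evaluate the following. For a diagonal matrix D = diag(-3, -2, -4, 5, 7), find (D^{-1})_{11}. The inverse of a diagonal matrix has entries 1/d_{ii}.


For a diagonal matrix, the inverse has entries (D^{-1})_{ii} = 1/d_{ii}.
The diagonal entries are: d_{11} = -3, d_{22} = -2, d_{33} = -4, d_{44} = 5, d_{55} = 7
We need (D^{-1})_{11} = 1/d_{11} = 1/-3 = -1/3

-1/3


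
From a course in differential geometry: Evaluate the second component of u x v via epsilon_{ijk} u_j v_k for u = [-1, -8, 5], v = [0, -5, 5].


(u x v)_2 = sum_{j,k} epsilon_{2jk} u_j v_k. Only permutations of (1,2,3) contribute; the two non-zero terms are:
eps_{213} u_1 v_3 = -1 * -1 * 5 = 5
eps_{231} u_3 v_1 = 1 * 5 * 0 = 0
(u x v)_2 = 5

5


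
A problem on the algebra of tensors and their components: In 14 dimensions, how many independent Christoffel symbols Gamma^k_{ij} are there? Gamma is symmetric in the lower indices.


Christoffel symbols Gamma^k_{ij} are symmetric in i,j, so there are d * d(d+1)/2 independent symbols.
d = 14
d(d+1)/2 = 14 * 15 / 2 = 105
Total = 14 * 105 = 1470

1470


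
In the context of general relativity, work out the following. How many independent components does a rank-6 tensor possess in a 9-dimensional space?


The number of components of a rank-r tensor in d dimensions is d^r.
Here d = 9 and r = 6.
9^6 = 531441

531441


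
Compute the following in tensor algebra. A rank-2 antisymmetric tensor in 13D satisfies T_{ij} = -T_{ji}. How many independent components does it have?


An antisymmetric rank-2 tensor satisfies A_{ij} = -A_{ji}, so diagonal entries are zero.
The independent components are the upper-triangular entries: C(n, 2) = n(n-1)/2.
n = 13
C(13, 2) = 13 * 12 / 2 = 156 / 2 = 78

78


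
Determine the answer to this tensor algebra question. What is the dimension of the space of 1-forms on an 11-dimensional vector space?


The dimension of the space of p-forms on an n-dimensional space is C(n, p).
n = 11, p = 1
C(11, 1) = 11! / (1! * 10!) = 11

11


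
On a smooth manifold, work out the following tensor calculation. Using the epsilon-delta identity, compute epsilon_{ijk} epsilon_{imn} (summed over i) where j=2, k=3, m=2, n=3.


Using the identity: epsilon_{ijk} epsilon_{imn} = delta_{jm} delta_{kn} - delta_{jn} delta_{km}.
delta_{22} = 1
delta_{33} = 1
delta_{23} = 0
delta_{32} = 0
Result = 1 * 1 - 0 * 0 = 1 - 0 = 1

1


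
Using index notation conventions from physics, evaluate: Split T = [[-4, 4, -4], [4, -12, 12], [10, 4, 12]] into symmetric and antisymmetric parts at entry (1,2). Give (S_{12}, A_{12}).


T_{12} = 4
T_{21} = 4
S_{12} = (4 + 4)/2 = 8/2 = 4
A_{12} = (4 - 4)/2 = 0/2 = 0
Check: S + A = 4 + 0 = 4 = T_{12}.

(4, 0)


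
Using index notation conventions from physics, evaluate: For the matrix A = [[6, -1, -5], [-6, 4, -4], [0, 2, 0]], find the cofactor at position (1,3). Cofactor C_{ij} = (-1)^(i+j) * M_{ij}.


To find cofactor C_{13}, delete row 1 and column 3.
The resulting 2x2 submatrix is: [[-6, 4], [0, 2]]
Minor M_{13} = -6*2 - 4*0
  = -12 - 0 = -12
Sign = (-1)^(1+3) = (-1)^4 = 1
Cofactor C_{13} = 1 * -12 = -12

-12


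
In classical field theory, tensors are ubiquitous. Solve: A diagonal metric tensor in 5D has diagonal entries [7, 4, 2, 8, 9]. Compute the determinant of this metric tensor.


For a diagonal metric, the determinant is the product of diagonal entries.
Diagonal entries: 7, 4, 2, 8, 9
det(g) = 7 * 4 * 2 * 8 * 9 = 4032

4032


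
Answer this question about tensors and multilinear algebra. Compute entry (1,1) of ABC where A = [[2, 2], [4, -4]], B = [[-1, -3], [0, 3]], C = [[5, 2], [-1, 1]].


(ABC)_{11} = sum_m (AB)_{1m} C_{m1}. First compute row 1 of AB.
(AB)_{11} = 2*-1 + 2*0 = -2
(AB)_{12} = 2*-3 + 2*3 = 0
Now contract with column 1 of C:
(AB)_{11} * C_{11} = -2 * 5 = -10
(AB)_{12} * C_{21} = 0 * -1 = 0
(ABC)_{11} = -10 + 0 = -10

-10


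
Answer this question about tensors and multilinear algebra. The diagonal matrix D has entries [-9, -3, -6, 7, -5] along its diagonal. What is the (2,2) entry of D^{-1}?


For a diagonal matrix, the inverse has entries (D^{-1})_{ii} = 1/d_{ii}.
The diagonal entries are: d_{11} = -9, d_{22} = -3, d_{33} = -6, d_{44} = 7, d_{55} = -5
We need (D^{-1})_{22} = 1/d_{22} = 1/-3 = -1/3

-1/3


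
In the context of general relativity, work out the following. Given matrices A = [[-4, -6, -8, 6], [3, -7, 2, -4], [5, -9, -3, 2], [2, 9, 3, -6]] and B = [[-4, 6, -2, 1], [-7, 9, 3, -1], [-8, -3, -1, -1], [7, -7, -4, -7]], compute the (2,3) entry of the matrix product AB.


(AB)_{ij} = sum_k A_{ik} B_{kj}.
For i=2, j=3:
A_{21} * B_{13} = 3 * -2 = -6
A_{22} * B_{23} = -7 * 3 = -21
A_{23} * B_{33} = 2 * -1 = -2
A_{24} * B_{43} = -4 * -4 = 16
Sum = -6 + -21 + -2 + 16 = -13

-13


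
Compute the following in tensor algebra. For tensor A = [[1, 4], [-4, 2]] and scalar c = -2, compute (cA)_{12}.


Scalar multiplication: (cA)_{ij} = c * A_{ij}.
c = -2
A_{12} = 4
(cA)_{12} = -2 * 4 = -8

-8


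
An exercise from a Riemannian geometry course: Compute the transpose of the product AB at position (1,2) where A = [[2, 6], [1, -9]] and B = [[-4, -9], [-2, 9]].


(AB)^T_{ij} = (AB)_{ji} = sum_k A_{jk} B_{ki}.
For i=1, j=2 we need (AB)_{21}:
A_{21} * B_{11} = 1 * -4 = -4
A_{22} * B_{21} = -9 * -2 = 18
Sum = -4 + 18 = 14

14


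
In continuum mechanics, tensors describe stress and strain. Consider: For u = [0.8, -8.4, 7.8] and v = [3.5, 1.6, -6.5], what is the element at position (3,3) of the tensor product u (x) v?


The outer product entry T_{ij} = u_i * v_j.
We need i=3, j=3.
u_3 = 7.8, v_3 = -6.5
T_{3,3} = 7.8 * -6.5 = -50.7

-50.7


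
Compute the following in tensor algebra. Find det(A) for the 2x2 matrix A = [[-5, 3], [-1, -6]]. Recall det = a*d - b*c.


For a 2x2 matrix [[a, b], [c, d]], det = a*d - b*c.
a = -5, b = 3, c = -1, d = -6
a*d = -5 * -6 = 30
b*c = 3 * -1 = -3
det = 30 - -3 = 33

33


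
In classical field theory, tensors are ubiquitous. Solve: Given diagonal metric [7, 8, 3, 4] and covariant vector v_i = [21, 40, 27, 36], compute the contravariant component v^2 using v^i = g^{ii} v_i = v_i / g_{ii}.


To raise an index with a diagonal metric: v^i = v_i / g_{ii}.
For index 2: v_2 = 40, g_{22} = 8
v^2 = 40 / 8 = 5

5


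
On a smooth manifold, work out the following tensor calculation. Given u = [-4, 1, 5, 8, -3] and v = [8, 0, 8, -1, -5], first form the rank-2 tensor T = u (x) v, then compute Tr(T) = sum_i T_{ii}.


The outer product gives T_{ij} = u_i v_j.
The trace (contraction) is Tr(T) = sum_i T_{ii} = sum_i u_i v_i.
Diagonal entries:
T_{11} = u_1 * v_1 = -4 * 8 = -32
T_{22} = u_2 * v_2 = 1 * 0 = 0
T_{33} = u_3 * v_3 = 5 * 8 = 40
T_{44} = u_4 * v_4 = 8 * -1 = -8
T_{55} = u_5 * v_5 = -3 * -5 = 15
Tr(T) = -32 + 0 + 40 + -8 + 15 = 15

15


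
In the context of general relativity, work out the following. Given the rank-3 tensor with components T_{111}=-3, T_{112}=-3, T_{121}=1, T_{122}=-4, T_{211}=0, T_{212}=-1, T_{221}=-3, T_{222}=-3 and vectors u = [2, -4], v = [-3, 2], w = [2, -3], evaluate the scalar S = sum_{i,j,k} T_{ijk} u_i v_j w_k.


S = sum over i,j,k of T_{ijk} u_i v_j w_k. Expanding all 8 terms:
T_{111}*u_1*v_1*w_1 = -3*2*-3*2 = 36  (running total: 36)
T_{112}*u_1*v_1*w_2 = -3*2*-3*-3 = -54  (running total: -18)
T_{121}*u_1*v_2*w_1 = 1*2*2*2 = 8  (running total: -10)
T_{122}*u_1*v_2*w_2 = -4*2*2*-3 = 48  (running total: 38)
T_{211}*u_2*v_1*w_1 = 0*-4*-3*2 = 0  (running total: 38)
T_{212}*u_2*v_1*w_2 = -1*-4*-3*-3 = 36  (running total: 74)
T_{221}*u_2*v_2*w_1 = -3*-4*2*2 = 48  (running total: 122)
T_{222}*u_2*v_2*w_2 = -3*-4*2*-3 = -72  (running total: 50)
S = 50

50


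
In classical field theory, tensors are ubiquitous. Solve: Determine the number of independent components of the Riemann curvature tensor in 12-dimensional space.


The Riemann tensor in d dimensions has d^2(d^2 - 1)/12 independent components.
d = 12, so d^2 = 144
d^2 - 1 = 143
d^2(d^2 - 1) = 144 * 143 = 20592
Divide by 12: 20592 / 12 = 1716

1716


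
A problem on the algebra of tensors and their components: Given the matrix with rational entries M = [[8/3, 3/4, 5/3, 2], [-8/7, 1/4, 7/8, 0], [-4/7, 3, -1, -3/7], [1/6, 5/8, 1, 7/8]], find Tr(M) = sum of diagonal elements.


The trace is the sum of diagonal entries.
Diagonal: M[1,1] = 8/3, M[2,2] = 1/4, M[3,3] = -1, M[4,4] = 7/8
Tr(M) = 8/3 + 1/4 + -1 + 7/8
Computing step by step:
After adding M[1,1]: 8/3
After adding M[2,2]: 35/12
After adding M[3,3]: 23/12
After adding M[4,4]: 67/24
Tr(M) = 67/24

67/24


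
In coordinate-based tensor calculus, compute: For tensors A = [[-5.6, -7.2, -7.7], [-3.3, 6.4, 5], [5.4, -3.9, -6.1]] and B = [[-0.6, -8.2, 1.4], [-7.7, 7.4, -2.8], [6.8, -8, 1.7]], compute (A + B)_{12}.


Tensor addition is component-wise: (A + B)_{ij} = A_{ij} + B_{ij}.
A_{12} = -7.2
B_{12} = -8.2
(A + B)_{12} = -7.2 + -8.2 = -15.4

-15.4


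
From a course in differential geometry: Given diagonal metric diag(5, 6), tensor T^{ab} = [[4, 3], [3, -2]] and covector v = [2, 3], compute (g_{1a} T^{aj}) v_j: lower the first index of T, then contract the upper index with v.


Step 1: lower the first index. For a diagonal metric, g_{ia} T^{aj} = g_{ii} T^{ij} (no sum on i).
g_{11} = 5
S_1{}^1 = 5 * T^{11} = 5 * 4 = 20
S_1{}^2 = 5 * T^{12} = 5 * 3 = 15
Step 2: contract S_1{}^j with v_j.
S_1{}^1 * v_1 = 20 * 2 = 40
S_1{}^2 * v_2 = 15 * 3 = 45
Result = 40 + 45 = 85

85


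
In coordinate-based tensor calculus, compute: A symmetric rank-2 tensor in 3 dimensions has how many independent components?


A symmetric rank-2 tensor in d dimensions has d(d+1)/2 independent components.
d = 3
d(d+1)/2 = 3 * 4 / 2 = 12 / 2 = 6

6


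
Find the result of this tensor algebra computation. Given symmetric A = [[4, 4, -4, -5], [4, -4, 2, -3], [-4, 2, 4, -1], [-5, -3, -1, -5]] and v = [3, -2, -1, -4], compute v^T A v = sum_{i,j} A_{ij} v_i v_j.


First compute Av:
(Av)_1 = 4*3 + 4*-2 + -4*-1 + -5*-4 = 28
(Av)_2 = 4*3 + -4*-2 + 2*-1 + -3*-4 = 30
(Av)_3 = -4*3 + 2*-2 + 4*-1 + -1*-4 = -16
(Av)_4 = -5*3 + -3*-2 + -1*-1 + -5*-4 = 12
Av = [28, 30, -16, 12]
Then v^T (Av) = 3*28 + -2*30 + -1*-16 + -4*12
= 84 + -60 + 16 + -48 = -8

-8


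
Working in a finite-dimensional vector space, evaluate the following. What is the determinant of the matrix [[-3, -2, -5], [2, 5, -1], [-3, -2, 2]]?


Expanding along the first row, det(A) = a11*M_11 - a12*M_12 + a13*M_13, where M_1j is the (1,j) minor.
Minor M_11 = 5*2 - -1*-2 = 8
Minor M_12 = 2*2 - -1*-3 = 1
Minor M_13 = 2*-2 - 5*-3 = 11
det = -3*(8) - -2*(1) + -5*(11)
    = -24 - -2 + -55
    = -77

-77


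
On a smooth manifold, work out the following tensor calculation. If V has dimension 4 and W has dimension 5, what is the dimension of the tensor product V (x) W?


The dimension of a tensor product is the product of dimensions.
dim(V) = 4, dim(W) = 5
dim(V (x) W) = 4 * 5 = 20

20


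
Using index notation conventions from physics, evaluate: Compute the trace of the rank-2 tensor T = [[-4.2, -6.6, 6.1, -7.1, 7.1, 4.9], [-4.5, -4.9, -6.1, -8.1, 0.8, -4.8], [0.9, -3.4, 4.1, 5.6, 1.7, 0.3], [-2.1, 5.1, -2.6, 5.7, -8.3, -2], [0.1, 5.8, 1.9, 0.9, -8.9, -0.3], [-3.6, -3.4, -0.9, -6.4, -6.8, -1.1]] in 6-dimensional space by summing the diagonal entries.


The contraction (trace) of a rank-2 tensor is the sum of its diagonal elements.
Diagonal entries: A[1,1] = -4.2, A[2,2] = -4.9, A[3,3] = 4.1, A[4,4] = 5.7, A[5,5] = -8.9, A[6,6] = -1.1
Tr(A) = -4.2 + -4.9 + 4.1 + 5.7 + -8.9 + -1.1 = -9.3

-9.3


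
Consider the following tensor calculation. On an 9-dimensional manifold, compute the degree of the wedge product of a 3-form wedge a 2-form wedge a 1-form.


The degree of a wedge product is the sum of the degrees of the individual forms.
Degrees: 3, 2, 1
Total degree = 3 + 2 + 1 = 6

6


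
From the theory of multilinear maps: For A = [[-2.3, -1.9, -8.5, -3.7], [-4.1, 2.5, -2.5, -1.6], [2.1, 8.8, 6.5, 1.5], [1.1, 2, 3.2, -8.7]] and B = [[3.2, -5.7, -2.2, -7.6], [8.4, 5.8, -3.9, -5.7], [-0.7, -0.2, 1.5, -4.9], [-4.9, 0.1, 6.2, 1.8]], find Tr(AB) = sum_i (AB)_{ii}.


Tr(AB) = sum_i (AB)_{ii} where (AB)_{ii} = sum_k A_{ik} B_{ki}.
(AB)_{11} = -2.3*3.2 + -1.9*8.4 + -8.5*-0.7 + -3.7*-4.9 = 0.76
(AB)_{22} = -4.1*-5.7 + 2.5*5.8 + -2.5*-0.2 + -1.6*0.1 = 38.21
(AB)_{33} = 2.1*-2.2 + 8.8*-3.9 + 6.5*1.5 + 1.5*6.2 = -19.89
(AB)_{44} = 1.1*-7.6 + 2*-5.7 + 3.2*-4.9 + -8.7*1.8 = -51.1
Tr(AB) = 0.76 + 38.21 + -19.89 + -51.1 = -32.02

-32.02


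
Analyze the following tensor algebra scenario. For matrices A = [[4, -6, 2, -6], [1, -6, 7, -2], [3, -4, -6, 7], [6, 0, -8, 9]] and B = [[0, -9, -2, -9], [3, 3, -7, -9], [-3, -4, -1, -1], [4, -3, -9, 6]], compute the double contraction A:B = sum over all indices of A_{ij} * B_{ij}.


A:B = sum over all i,j of A_{ij} * B_{ij}.
Row 1: 4*0=0, -6*-9=54, 2*-2=-4, -6*-9=54 => row sum = 104
Row 2: 1*3=3, -6*3=-18, 7*-7=-49, -2*-9=18 => row sum = -46
Row 3: 3*-3=-9, -4*-4=16, -6*-1=6, 7*-1=-7 => row sum = 6
Row 4: 6*4=24, 0*-3=0, -8*-9=72, 9*6=54 => row sum = 150
Total = 104 + -46 + 6 + 150 = 214

214


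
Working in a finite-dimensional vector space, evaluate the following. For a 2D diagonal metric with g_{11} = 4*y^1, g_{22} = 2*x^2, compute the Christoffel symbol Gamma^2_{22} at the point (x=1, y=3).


For a diagonal metric, Gamma^k_{ij} = (1/2) g^{kk} (dg_{ik}/dx_j + dg_{jk}/dx_i - dg_{ij}/dx_k).
The metric is diagonal, so g_{ab} = 0 for a != b.
At the given point: g_{11} = 12, g_{22} = 2
g^{22} = 1/2
dg_{22}/dx_2 = dg_{22}/dx_2 = 0
dg_{22}/dx_2 = dg_{22}/dx_2 = 0
dg_{22}/dx_2 = dg_{22}/dx_2 = 0
Numerator = 0 + 0 - 0 = 0
Gamma^2_{22} = 0 / (2 * 2) = 0

0


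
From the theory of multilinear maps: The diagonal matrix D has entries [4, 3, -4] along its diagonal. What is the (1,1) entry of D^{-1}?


For a diagonal matrix, the inverse has entries (D^{-1})_{ii} = 1/d_{ii}.
The diagonal entries are: d_{11} = 4, d_{22} = 3, d_{33} = -4
We need (D^{-1})_{11} = 1/d_{11} = 1/4 = 1/4

1/4


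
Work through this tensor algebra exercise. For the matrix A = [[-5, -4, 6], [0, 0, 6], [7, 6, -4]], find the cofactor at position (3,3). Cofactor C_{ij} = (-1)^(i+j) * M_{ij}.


To find cofactor C_{33}, delete row 3 and column 3.
The resulting 2x2 submatrix is: [[-5, -4], [0, 0]]
Minor M_{33} = -5*0 - -4*0
  = 0 - 0 = 0
Sign = (-1)^(3+3) = (-1)^6 = 1
Cofactor C_{33} = 1 * 0 = 0

0
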